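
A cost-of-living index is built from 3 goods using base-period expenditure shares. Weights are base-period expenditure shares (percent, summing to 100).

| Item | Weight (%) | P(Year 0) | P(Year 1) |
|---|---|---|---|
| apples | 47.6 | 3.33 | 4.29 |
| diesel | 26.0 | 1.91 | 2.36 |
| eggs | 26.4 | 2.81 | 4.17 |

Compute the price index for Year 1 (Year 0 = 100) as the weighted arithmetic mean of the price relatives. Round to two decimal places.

132.63

apples: 47.6 × (4.29/3.33) = 47.6 × 1.288288 = 61.3225
diesel: 26.0 × (2.36/1.91) = 26.0 × 1.235602 = 32.1257
eggs: 26.4 × (4.17/2.81) = 26.4 × 1.483986 = 39.1772
Index = Σ wᵢ·(p₁ᵢ/p₀ᵢ) = 61.3225 + 32.1257 + 39.1772 = 132.6254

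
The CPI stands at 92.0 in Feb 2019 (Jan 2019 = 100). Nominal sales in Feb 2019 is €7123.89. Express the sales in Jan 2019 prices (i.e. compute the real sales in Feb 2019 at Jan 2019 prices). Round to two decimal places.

Real = Nominal ÷ (Index/100) = 7123.89 ÷ (92.0/100)
     = 7123.89 ÷ 0.920 = 7743.3587

7743.36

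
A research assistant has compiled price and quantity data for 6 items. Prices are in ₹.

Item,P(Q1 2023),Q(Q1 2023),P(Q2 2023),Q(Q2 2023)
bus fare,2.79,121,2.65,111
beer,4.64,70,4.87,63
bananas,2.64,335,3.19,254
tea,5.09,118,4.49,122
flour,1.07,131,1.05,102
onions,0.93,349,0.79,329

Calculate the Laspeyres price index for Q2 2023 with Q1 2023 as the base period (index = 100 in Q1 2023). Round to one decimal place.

Laspeyres price index uses base-period quantities as weights.
ΣP(Q2 2023)·Q(Q1 2023) = 2.65×121 + 4.87×70 + 3.19×335 + 4.49×118 + 1.05×131 + 0.79×349 = 320.65 + 340.9 + 1068.65 + 529.82 + 137.55 + 275.71 = 2673.28
ΣP(Q1 2023)·Q(Q1 2023) = 2.79×121 + 4.64×70 + 2.64×335 + 5.09×118 + 1.07×131 + 0.93×349 = 337.59 + 324.8 + 884.4 + 600.62 + 140.17 + 324.57 = 2612.15
Index = 2673.28 / 2612.15 × 100 = 102.3402

102.3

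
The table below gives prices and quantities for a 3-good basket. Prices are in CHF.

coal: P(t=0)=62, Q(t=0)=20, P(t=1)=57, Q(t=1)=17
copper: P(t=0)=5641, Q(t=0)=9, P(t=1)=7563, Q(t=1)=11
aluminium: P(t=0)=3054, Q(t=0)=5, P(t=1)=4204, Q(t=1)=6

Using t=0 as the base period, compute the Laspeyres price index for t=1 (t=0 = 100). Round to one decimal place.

134.1

Laspeyres price index uses base-period quantities as weights.
ΣP(t=1)·Q(t=0) = 57×20 + 7563×9 + 4204×5 = 1140 + 68067 + 21020 = 90227
ΣP(t=0)·Q(t=0) = 62×20 + 5641×9 + 3054×5 = 1240 + 50769 + 15270 = 67279
Index = 90227 / 67279 × 100 = 134.1087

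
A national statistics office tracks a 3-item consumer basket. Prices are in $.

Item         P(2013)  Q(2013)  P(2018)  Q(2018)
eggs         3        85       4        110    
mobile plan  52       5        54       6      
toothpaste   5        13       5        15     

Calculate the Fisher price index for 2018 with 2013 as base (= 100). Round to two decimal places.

Laspeyres component (base-period weights):
ΣP(2018)Q(2013) = 4×85 + 54×5 + 5×13 = 340 + 270 + 65 = 675
ΣP(2013)Q(2013) = 3×85 + 52×5 + 5×13 = 255 + 260 + 65 = 580
L = 675 / 580 × 100 = 116.3793
Paasche component (current-period weights):
ΣP(2018)Q(2018) = 4×110 + 54×6 + 5×15 = 440 + 324 + 75 = 839
ΣP(2013)Q(2018) = 3×110 + 52×6 + 5×15 = 330 + 312 + 75 = 717
P = 839 / 717 × 100 = 117.0153
Fisher = √(L × P) = √(116.3793 × 117.0153) = 116.6969

116.70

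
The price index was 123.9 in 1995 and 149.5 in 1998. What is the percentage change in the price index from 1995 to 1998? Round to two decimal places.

Change = (149.5 − 123.9) / 123.9 × 100
       = 25.6 / 123.9 × 100 = 20.6618%

20.66%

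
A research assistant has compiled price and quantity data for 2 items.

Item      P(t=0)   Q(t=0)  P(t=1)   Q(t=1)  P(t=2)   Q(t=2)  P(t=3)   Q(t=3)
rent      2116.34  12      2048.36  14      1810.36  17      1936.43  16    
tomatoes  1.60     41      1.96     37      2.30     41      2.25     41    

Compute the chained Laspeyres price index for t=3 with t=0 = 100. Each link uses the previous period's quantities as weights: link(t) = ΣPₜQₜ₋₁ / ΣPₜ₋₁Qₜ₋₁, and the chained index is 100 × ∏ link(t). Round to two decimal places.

91.61

Link t=0→t=1:
ΣP(t=1)Q(t=0) = 2048.36×12 + 1.96×41 = 24580.32 + 80.36 = 24660.68
ΣP(t=0)Q(t=0) = 2116.34×12 + 1.60×41 = 25396.08 + 65.6 = 25461.68
link = 24660.68/25461.68 = 0.968541
Link t=1→t=2:
ΣP(t=2)Q(t=1) = 1810.36×14 + 2.30×37 = 25345.04 + 85.1 = 25430.14
ΣP(t=1)Q(t=1) = 2048.36×14 + 1.96×37 = 28677.04 + 72.52 = 28749.56
link = 25430.14/28749.56 = 0.884540
Link t=2→t=3:
ΣP(t=3)Q(t=2) = 1936.43×17 + 2.25×41 = 32919.31 + 92.25 = 33011.56
ΣP(t=2)Q(t=2) = 1810.36×17 + 2.30×41 = 30776.12 + 94.3 = 30870.42
link = 33011.56/30870.42 = 1.069359
Chained index = 100 × 0.968541 × 0.884540 × 1.069359 = 91.6134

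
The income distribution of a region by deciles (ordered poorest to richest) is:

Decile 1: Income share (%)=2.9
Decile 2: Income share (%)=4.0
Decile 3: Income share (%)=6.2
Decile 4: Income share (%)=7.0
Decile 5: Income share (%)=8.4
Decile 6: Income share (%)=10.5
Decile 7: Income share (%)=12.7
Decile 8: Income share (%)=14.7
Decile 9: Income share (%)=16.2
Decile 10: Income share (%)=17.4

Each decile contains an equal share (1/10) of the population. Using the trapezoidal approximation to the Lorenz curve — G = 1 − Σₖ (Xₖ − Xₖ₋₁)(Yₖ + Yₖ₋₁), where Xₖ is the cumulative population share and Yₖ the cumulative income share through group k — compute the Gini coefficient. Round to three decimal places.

Cumulative income shares Yₖ: 0.0290, 0.0690, 0.1310, 0.2010, 0.2850, 0.3900, 0.5170, 0.6640, 0.8260, 1.0000
Σ (Xₖ−Xₖ₋₁)(Yₖ+Yₖ₋₁) = (1/10)(0.0290+0.0000) + (1/10)(0.0690+0.0290) + (1/10)(0.1310+0.0690) + (1/10)(0.2010+0.1310) + (1/10)(0.2850+0.2010) + (1/10)(0.3900+0.2850) + (1/10)(0.5170+0.3900) + (1/10)(0.6640+0.5170) + (1/10)(0.8260+0.6640) + (1/10)(1.0000+0.8260)
  = 0.0029 + 0.0098 + 0.0200 + 0.0332 + 0.0486 + 0.0675 + 0.0907 + 0.1181 + 0.1490 + 0.1826 = 0.7224
G = 1 − 0.7224 = 0.2776

0.278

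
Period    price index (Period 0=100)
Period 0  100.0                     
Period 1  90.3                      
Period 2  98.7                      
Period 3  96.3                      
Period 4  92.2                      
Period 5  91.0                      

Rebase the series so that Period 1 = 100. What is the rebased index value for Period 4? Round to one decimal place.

Rebased(Period 4) = 92.2 / 90.3 × 100 = 102.1041

102.1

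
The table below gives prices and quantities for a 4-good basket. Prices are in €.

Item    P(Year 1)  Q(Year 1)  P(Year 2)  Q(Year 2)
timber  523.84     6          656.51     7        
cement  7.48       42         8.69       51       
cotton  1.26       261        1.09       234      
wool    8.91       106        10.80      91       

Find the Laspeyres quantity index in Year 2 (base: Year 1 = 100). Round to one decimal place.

Laspeyres quantity index uses base-period prices as weights.
ΣP(Year 1)·Q(Year 2) = 523.84×7 + 7.48×51 + 1.26×234 + 8.91×91 = 3666.88 + 381.48 + 294.84 + 810.81 = 5154.01
ΣP(Year 1)·Q(Year 1) = 523.84×6 + 7.48×42 + 1.26×261 + 8.91×106 = 3143.04 + 314.16 + 328.86 + 944.46 = 4730.52
Index = 5154.01 / 4730.52 × 100 = 108.9523

109.0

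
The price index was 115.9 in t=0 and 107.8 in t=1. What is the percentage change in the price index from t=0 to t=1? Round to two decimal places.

Change = (107.8 − 115.9) / 115.9 × 100
       = -8.1 / 115.9 × 100 = -6.9888%

-6.99%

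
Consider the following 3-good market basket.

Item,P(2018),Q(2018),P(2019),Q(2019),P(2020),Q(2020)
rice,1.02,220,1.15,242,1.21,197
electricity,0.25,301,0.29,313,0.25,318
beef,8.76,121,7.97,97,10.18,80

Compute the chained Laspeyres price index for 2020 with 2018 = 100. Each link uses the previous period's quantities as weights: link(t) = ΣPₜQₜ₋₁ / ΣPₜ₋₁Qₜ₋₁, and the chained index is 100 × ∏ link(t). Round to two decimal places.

114.14

Link 2018→2019:
ΣP(2019)Q(2018) = 1.15×220 + 0.29×301 + 7.97×121 = 253 + 87.29 + 964.37 = 1304.66
ΣP(2018)Q(2018) = 1.02×220 + 0.25×301 + 8.76×121 = 224.4 + 75.25 + 1059.96 = 1359.61
link = 1304.66/1359.61 = 0.959584
Link 2019→2020:
ΣP(2020)Q(2019) = 1.21×242 + 0.25×313 + 10.18×97 = 292.82 + 78.25 + 987.46 = 1358.53
ΣP(2019)Q(2019) = 1.15×242 + 0.29×313 + 7.97×97 = 278.3 + 90.77 + 773.09 = 1142.16
link = 1358.53/1142.16 = 1.189439
Chained index = 100 × 0.959584 × 1.189439 = 114.1367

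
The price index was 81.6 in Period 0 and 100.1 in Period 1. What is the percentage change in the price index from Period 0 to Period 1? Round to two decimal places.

Change = (100.1 − 81.6) / 81.6 × 100
       = 18.5 / 81.6 × 100 = 22.6716%

22.67%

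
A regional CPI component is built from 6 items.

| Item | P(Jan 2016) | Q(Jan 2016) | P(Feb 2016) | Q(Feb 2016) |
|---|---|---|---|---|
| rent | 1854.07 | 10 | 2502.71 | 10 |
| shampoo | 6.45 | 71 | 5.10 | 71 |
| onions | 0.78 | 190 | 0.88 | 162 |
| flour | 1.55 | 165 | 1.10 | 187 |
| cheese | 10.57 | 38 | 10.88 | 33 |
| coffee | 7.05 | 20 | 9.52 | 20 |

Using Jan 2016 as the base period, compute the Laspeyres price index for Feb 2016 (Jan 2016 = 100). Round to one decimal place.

Laspeyres price index uses base-period quantities as weights.
ΣP(Feb 2016)·Q(Jan 2016) = 2502.71×10 + 5.10×71 + 0.88×190 + 1.10×165 + 10.88×38 + 9.52×20 = 25027.1 + 362.1 + 167.2 + 181.5 + 413.44 + 190.4 = 26341.74
ΣP(Jan 2016)·Q(Jan 2016) = 1854.07×10 + 6.45×71 + 0.78×190 + 1.55×165 + 10.57×38 + 7.05×20 = 18540.7 + 457.95 + 148.2 + 255.75 + 401.66 + 141 = 19945.26
Index = 26341.74 / 19945.26 × 100 = 132.0702

132.1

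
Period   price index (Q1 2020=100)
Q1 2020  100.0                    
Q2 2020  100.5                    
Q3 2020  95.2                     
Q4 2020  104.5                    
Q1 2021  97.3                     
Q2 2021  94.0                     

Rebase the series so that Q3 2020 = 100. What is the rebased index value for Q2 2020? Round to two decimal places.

Rebased(Q2 2020) = 100.5 / 95.2 × 100 = 105.5672

105.57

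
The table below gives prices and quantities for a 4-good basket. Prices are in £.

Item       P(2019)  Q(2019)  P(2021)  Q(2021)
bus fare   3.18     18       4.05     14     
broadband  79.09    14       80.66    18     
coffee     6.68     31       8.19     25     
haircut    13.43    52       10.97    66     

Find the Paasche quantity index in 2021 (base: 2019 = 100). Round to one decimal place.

Paasche quantity index uses current-period prices as weights.
ΣP(2021)·Q(2021) = 4.05×14 + 80.66×18 + 8.19×25 + 10.97×66 = 56.7 + 1451.88 + 204.75 + 724.02 = 2437.35
ΣP(2021)·Q(2019) = 4.05×18 + 80.66×14 + 8.19×31 + 10.97×52 = 72.9 + 1129.24 + 253.89 + 570.44 = 2026.47
Index = 2437.35 / 2026.47 × 100 = 120.2757

120.3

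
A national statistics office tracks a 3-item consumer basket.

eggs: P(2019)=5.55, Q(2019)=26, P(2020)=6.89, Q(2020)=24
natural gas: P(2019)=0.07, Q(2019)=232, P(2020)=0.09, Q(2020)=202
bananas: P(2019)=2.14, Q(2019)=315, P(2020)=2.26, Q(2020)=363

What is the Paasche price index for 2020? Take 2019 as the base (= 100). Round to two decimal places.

Paasche price index uses current-period quantities as weights.
ΣP(2020)·Q(2020) = 6.89×24 + 0.09×202 + 2.26×363 = 165.36 + 18.18 + 820.38 = 1003.92
ΣP(2019)·Q(2020) = 5.55×24 + 0.07×202 + 2.14×363 = 133.2 + 14.14 + 776.82 = 924.16
Index = 1003.92 / 924.16 × 100 = 108.6305

108.63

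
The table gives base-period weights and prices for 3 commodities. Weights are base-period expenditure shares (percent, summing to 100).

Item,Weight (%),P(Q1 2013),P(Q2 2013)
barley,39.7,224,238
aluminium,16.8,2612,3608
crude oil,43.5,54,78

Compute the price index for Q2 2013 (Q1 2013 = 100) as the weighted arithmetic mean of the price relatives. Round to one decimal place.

barley: 39.7 × (238/224) = 39.7 × 1.062500 = 42.1813
aluminium: 16.8 × (3608/2612) = 16.8 × 1.381317 = 23.2061
crude oil: 43.5 × (78/54) = 43.5 × 1.444444 = 62.8333
Index = Σ wᵢ·(p₁ᵢ/p₀ᵢ) = 42.1813 + 23.2061 + 62.8333 = 128.2207

128.2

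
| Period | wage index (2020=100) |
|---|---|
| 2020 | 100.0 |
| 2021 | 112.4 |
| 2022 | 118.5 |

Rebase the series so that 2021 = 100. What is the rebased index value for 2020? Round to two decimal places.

88.97

Rebased(2020) = 100.0 / 112.4 × 100 = 88.9680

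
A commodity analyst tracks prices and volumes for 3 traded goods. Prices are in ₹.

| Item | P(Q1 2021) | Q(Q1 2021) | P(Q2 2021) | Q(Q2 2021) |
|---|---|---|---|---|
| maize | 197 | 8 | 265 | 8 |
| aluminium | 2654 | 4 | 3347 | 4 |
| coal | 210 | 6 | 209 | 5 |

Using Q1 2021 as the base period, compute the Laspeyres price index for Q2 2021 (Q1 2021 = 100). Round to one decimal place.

Laspeyres price index uses base-period quantities as weights.
ΣP(Q2 2021)·Q(Q1 2021) = 265×8 + 3347×4 + 209×6 = 2120 + 13388 + 1254 = 16762
ΣP(Q1 2021)·Q(Q1 2021) = 197×8 + 2654×4 + 210×6 = 1576 + 10616 + 1260 = 13452
Index = 16762 / 13452 × 100 = 124.6060

124.6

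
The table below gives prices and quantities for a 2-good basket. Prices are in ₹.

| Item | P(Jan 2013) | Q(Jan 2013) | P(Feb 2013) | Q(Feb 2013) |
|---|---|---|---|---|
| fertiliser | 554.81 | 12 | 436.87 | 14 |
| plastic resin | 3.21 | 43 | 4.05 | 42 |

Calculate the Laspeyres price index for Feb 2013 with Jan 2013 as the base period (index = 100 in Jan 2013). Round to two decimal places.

79.71

Laspeyres price index uses base-period quantities as weights.
ΣP(Feb 2013)·Q(Jan 2013) = 436.87×12 + 4.05×43 = 5242.44 + 174.15 = 5416.59
ΣP(Jan 2013)·Q(Jan 2013) = 554.81×12 + 3.21×43 = 6657.72 + 138.03 = 6795.75
Index = 5416.59 / 6795.75 × 100 = 79.7056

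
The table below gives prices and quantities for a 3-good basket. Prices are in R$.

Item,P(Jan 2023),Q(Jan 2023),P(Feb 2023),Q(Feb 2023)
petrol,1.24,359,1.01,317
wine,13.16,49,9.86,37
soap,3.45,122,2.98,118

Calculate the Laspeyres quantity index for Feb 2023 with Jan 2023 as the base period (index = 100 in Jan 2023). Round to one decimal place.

85.2

Laspeyres quantity index uses base-period prices as weights.
ΣP(Jan 2023)·Q(Feb 2023) = 1.24×317 + 13.16×37 + 3.45×118 = 393.08 + 486.92 + 407.1 = 1287.1
ΣP(Jan 2023)·Q(Jan 2023) = 1.24×359 + 13.16×49 + 3.45×122 = 445.16 + 644.84 + 420.9 = 1510.9
Index = 1287.1 / 1510.9 × 100 = 85.1876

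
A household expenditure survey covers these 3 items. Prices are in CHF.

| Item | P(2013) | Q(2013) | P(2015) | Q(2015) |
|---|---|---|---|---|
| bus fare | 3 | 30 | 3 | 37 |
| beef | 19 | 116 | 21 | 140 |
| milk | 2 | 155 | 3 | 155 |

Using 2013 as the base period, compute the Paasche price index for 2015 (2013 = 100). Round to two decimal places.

Paasche price index uses current-period quantities as weights.
ΣP(2015)·Q(2015) = 3×37 + 21×140 + 3×155 = 111 + 2940 + 465 = 3516
ΣP(2013)·Q(2015) = 3×37 + 19×140 + 2×155 = 111 + 2660 + 310 = 3081
Index = 3516 / 3081 × 100 = 114.1188

114.12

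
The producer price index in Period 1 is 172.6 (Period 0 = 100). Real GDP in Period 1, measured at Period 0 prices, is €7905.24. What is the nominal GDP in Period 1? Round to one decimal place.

Nominal = Real × (Index/100) = 7905.24 × (172.6/100)
        = 7905.24 × 1.726 = 13644.4442

13644.4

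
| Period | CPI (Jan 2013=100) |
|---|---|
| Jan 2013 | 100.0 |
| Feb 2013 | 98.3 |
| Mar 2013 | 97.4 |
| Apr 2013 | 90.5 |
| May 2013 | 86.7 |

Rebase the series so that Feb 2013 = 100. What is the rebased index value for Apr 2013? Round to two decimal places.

Rebased(Apr 2013) = 90.5 / 98.3 × 100 = 92.0651

92.07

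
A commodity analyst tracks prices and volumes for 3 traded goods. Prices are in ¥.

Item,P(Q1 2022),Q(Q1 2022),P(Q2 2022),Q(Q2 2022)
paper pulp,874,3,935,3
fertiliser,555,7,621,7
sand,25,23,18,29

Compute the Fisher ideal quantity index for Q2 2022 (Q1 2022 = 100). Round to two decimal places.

Laspeyres component (base-period weights):
ΣP(Q1 2022)Q(Q2 2022) = 874×3 + 555×7 + 25×29 = 2622 + 3885 + 725 = 7232
ΣP(Q1 2022)Q(Q1 2022) = 874×3 + 555×7 + 25×23 = 2622 + 3885 + 575 = 7082
L = 7232 / 7082 × 100 = 102.1180
Paasche component (current-period weights):
ΣP(Q2 2022)Q(Q2 2022) = 935×3 + 621×7 + 18×29 = 2805 + 4347 + 522 = 7674
ΣP(Q2 2022)Q(Q1 2022) = 935×3 + 621×7 + 18×23 = 2805 + 4347 + 414 = 7566
P = 7674 / 7566 × 100 = 101.4274
Fisher = √(L × P) = √(102.1180 × 101.4274) = 101.7722

101.77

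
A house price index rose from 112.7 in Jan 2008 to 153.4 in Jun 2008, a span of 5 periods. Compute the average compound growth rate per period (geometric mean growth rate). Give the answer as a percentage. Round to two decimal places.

Growth factor = (153.4/112.7)^(1/5) = (1.361136)^(1/5) = 1.063605
Growth rate = 1.063605 − 1 = 0.063605 = 6.3605%

6.36%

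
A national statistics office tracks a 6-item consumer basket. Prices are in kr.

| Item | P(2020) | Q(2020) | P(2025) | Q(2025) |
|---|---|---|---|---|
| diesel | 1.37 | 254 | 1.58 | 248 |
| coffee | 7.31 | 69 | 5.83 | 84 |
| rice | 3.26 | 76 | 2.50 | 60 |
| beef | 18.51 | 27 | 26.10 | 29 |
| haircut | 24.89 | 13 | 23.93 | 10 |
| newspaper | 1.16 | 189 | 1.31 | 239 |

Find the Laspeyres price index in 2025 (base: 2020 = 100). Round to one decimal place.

Laspeyres price index uses base-period quantities as weights.
ΣP(2025)·Q(2020) = 1.58×254 + 5.83×69 + 2.50×76 + 26.10×27 + 23.93×13 + 1.31×189 = 401.32 + 402.27 + 190 + 704.7 + 311.09 + 247.59 = 2256.97
ΣP(2020)·Q(2020) = 1.37×254 + 7.31×69 + 3.26×76 + 18.51×27 + 24.89×13 + 1.16×189 = 347.98 + 504.39 + 247.76 + 499.77 + 323.57 + 219.24 = 2142.71
Index = 2256.97 / 2142.71 × 100 = 105.3325

105.3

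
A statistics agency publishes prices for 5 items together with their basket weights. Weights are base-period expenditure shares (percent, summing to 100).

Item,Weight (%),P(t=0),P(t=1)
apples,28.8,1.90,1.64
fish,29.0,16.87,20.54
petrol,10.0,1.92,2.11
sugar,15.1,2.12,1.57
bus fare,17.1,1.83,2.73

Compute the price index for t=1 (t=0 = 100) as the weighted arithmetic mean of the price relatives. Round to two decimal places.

107.85

apples: 28.8 × (1.64/1.90) = 28.8 × 0.863158 = 24.8589
fish: 29.0 × (20.54/16.87) = 29.0 × 1.217546 = 35.3088
petrol: 10.0 × (2.11/1.92) = 10.0 × 1.098958 = 10.9896
sugar: 15.1 × (1.57/2.12) = 15.1 × 0.740566 = 11.1825
bus fare: 17.1 × (2.73/1.83) = 17.1 × 1.491803 = 25.5098
Index = Σ wᵢ·(p₁ᵢ/p₀ᵢ) = 24.8589 + 35.3088 + 10.9896 + 11.1825 + 25.5098 = 107.8497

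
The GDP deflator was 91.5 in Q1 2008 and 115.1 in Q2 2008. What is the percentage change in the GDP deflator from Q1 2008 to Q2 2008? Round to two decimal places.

25.79%

Change = (115.1 − 91.5) / 91.5 × 100
       = 23.6 / 91.5 × 100 = 25.7923%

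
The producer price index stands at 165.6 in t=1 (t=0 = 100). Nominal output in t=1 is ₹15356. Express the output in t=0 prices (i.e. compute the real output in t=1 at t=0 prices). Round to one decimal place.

Real = Nominal ÷ (Index/100) = 15356 ÷ (165.6/100)
     = 15356 ÷ 1.656 = 9272.9469

9272.9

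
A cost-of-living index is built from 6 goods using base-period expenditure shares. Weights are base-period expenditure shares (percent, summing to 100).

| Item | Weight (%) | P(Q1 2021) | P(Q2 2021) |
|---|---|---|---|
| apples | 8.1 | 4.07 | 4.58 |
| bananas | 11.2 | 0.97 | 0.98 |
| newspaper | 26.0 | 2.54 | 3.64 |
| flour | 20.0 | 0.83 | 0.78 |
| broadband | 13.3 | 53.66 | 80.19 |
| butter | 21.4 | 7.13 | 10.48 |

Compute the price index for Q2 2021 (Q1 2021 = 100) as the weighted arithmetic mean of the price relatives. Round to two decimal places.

127.82

apples: 8.1 × (4.58/4.07) = 8.1 × 1.125307 = 9.1150
bananas: 11.2 × (0.98/0.97) = 11.2 × 1.010309 = 11.3155
newspaper: 26.0 × (3.64/2.54) = 26.0 × 1.433071 = 37.2598
flour: 20.0 × (0.78/0.83) = 20.0 × 0.939759 = 18.7952
broadband: 13.3 × (80.19/53.66) = 13.3 × 1.494409 = 19.8756
butter: 21.4 × (10.48/7.13) = 21.4 × 1.469846 = 31.4547
Index = Σ wᵢ·(p₁ᵢ/p₀ᵢ) = 9.1150 + 11.3155 + 37.2598 + 18.7952 + 19.8756 + 31.4547 = 127.8158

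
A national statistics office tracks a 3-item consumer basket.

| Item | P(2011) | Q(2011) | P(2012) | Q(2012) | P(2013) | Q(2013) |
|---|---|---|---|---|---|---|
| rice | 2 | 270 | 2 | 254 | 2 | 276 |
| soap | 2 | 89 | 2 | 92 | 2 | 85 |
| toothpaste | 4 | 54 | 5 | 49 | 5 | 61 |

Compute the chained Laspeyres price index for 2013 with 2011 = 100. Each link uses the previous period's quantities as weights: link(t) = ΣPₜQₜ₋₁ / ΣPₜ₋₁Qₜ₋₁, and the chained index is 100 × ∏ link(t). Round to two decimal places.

105.78

Link 2011→2012:
ΣP(2012)Q(2011) = 2×270 + 2×89 + 5×54 = 540 + 178 + 270 = 988
ΣP(2011)Q(2011) = 2×270 + 2×89 + 4×54 = 540 + 178 + 216 = 934
link = 988/934 = 1.057816
Link 2012→2013:
ΣP(2013)Q(2012) = 2×254 + 2×92 + 5×49 = 508 + 184 + 245 = 937
ΣP(2012)Q(2012) = 2×254 + 2×92 + 5×49 = 508 + 184 + 245 = 937
link = 937/937 = 1.000000
Chained index = 100 × 1.057816 × 1.000000 = 105.7816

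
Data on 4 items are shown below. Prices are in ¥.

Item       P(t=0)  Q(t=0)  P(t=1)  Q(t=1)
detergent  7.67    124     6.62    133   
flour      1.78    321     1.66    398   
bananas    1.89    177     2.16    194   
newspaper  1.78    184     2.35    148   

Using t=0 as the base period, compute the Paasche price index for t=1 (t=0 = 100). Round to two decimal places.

97.85

Paasche price index uses current-period quantities as weights.
ΣP(t=1)·Q(t=1) = 6.62×133 + 1.66×398 + 2.16×194 + 2.35×148 = 880.46 + 660.68 + 419.04 + 347.8 = 2307.98
ΣP(t=0)·Q(t=1) = 7.67×133 + 1.78×398 + 1.89×194 + 1.78×148 = 1020.11 + 708.44 + 366.66 + 263.44 = 2358.65
Index = 2307.98 / 2358.65 × 100 = 97.8517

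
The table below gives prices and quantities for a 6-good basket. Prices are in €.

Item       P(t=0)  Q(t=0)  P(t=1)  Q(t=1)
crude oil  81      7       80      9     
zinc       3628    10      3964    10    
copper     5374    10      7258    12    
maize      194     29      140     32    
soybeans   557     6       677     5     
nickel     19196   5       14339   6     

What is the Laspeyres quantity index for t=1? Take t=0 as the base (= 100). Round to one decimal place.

Laspeyres quantity index uses base-period prices as weights.
ΣP(t=0)·Q(t=1) = 81×9 + 3628×10 + 5374×12 + 194×32 + 557×5 + 19196×6 = 729 + 36280 + 64488 + 6208 + 2785 + 115176 = 225666
ΣP(t=0)·Q(t=0) = 81×7 + 3628×10 + 5374×10 + 194×29 + 557×6 + 19196×5 = 567 + 36280 + 53740 + 5626 + 3342 + 95980 = 195535
Index = 225666 / 195535 × 100 = 115.4095

115.4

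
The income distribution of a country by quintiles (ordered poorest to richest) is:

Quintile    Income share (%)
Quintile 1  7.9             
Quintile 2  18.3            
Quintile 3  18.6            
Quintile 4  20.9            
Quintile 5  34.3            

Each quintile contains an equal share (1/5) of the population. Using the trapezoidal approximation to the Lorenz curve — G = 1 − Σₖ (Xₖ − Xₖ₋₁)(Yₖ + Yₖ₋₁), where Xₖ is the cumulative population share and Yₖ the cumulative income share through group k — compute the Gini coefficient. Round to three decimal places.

Cumulative income shares Yₖ: 0.0790, 0.2620, 0.4480, 0.6570, 1.0000
Σ (Xₖ−Xₖ₋₁)(Yₖ+Yₖ₋₁) = (1/5)(0.0790+0.0000) + (1/5)(0.2620+0.0790) + (1/5)(0.4480+0.2620) + (1/5)(0.6570+0.4480) + (1/5)(1.0000+0.6570)
  = 0.0158 + 0.0682 + 0.1420 + 0.2210 + 0.3314 = 0.7784
G = 1 − 0.7784 = 0.2216

0.222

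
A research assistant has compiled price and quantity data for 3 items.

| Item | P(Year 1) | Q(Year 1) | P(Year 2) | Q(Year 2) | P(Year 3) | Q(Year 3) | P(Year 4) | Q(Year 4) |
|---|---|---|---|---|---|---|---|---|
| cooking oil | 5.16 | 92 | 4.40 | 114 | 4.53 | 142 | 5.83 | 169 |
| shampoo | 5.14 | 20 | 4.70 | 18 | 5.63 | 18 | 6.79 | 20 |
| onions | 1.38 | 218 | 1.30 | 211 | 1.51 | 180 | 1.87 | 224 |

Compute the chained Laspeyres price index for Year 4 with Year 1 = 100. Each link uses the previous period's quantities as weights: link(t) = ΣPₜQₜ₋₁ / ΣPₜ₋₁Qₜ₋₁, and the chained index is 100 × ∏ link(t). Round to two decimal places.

122.67

Link Year 1→Year 2:
ΣP(Year 2)Q(Year 1) = 4.40×92 + 4.70×20 + 1.30×218 = 404.8 + 94 + 283.4 = 782.2
ΣP(Year 1)Q(Year 1) = 5.16×92 + 5.14×20 + 1.38×218 = 474.72 + 102.8 + 300.84 = 878.36
link = 782.2/878.36 = 0.890523
Link Year 2→Year 3:
ΣP(Year 3)Q(Year 2) = 4.53×114 + 5.63×18 + 1.51×211 = 516.42 + 101.34 + 318.61 = 936.37
ΣP(Year 2)Q(Year 2) = 4.40×114 + 4.70×18 + 1.30×211 = 501.6 + 84.6 + 274.3 = 860.5
link = 936.37/860.5 = 1.088170
Link Year 3→Year 4:
ΣP(Year 4)Q(Year 3) = 5.83×142 + 6.79×18 + 1.87×180 = 827.86 + 122.22 + 336.6 = 1286.68
ΣP(Year 3)Q(Year 3) = 4.53×142 + 5.63×18 + 1.51×180 = 643.26 + 101.34 + 271.8 = 1016.4
link = 1286.68/1016.4 = 1.265919
Chained index = 100 × 0.890523 × 1.088170 × 1.265919 = 122.6727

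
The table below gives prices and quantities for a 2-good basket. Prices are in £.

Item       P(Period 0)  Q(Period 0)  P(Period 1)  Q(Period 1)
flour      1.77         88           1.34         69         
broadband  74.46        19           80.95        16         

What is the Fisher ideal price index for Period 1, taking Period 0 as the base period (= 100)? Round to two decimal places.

105.54

Laspeyres component (base-period weights):
ΣP(Period 1)Q(Period 0) = 1.34×88 + 80.95×19 = 117.92 + 1538.05 = 1655.97
ΣP(Period 0)Q(Period 0) = 1.77×88 + 74.46×19 = 155.76 + 1414.74 = 1570.5
L = 1655.97 / 1570.5 × 100 = 105.4422
Paasche component (current-period weights):
ΣP(Period 1)Q(Period 1) = 1.34×69 + 80.95×16 = 92.46 + 1295.2 = 1387.66
ΣP(Period 0)Q(Period 1) = 1.77×69 + 74.46×16 = 122.13 + 1191.36 = 1313.49
P = 1387.66 / 1313.49 × 100 = 105.6468
Fisher = √(L × P) = √(105.4422 × 105.6468) = 105.5445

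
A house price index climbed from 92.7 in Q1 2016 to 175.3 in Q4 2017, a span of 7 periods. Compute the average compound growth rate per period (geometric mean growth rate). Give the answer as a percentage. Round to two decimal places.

9.53%

Growth factor = (175.3/92.7)^(1/7) = (1.891046)^(1/7) = 1.095289
Growth rate = 1.095289 − 1 = 0.095289 = 9.5289%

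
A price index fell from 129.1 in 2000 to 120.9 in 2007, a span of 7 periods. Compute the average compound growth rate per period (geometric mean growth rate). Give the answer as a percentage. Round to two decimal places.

Growth factor = (120.9/129.1)^(1/7) = (0.936483)^(1/7) = 0.990669
Growth rate = 0.990669 − 1 = -0.009331 = -0.9331%

-0.93%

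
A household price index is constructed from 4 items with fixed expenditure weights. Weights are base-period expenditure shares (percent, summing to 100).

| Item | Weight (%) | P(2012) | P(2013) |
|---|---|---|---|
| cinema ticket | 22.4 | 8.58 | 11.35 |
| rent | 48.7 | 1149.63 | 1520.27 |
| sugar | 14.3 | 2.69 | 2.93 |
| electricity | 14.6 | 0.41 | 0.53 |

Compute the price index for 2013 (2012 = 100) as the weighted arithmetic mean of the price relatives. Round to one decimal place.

cinema ticket: 22.4 × (11.35/8.58) = 22.4 × 1.322844 = 29.6317
rent: 48.7 × (1520.27/1149.63) = 48.7 × 1.322399 = 64.4008
sugar: 14.3 × (2.93/2.69) = 14.3 × 1.089219 = 15.5758
electricity: 14.6 × (0.53/0.41) = 14.6 × 1.292683 = 18.8732
Index = Σ wᵢ·(p₁ᵢ/p₀ᵢ) = 29.6317 + 64.4008 + 15.5758 + 18.8732 = 128.4816

128.5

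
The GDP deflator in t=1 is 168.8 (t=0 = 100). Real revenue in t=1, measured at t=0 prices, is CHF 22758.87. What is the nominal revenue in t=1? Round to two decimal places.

Nominal = Real × (Index/100) = 22758.87 × (168.8/100)
        = 22758.87 × 1.688 = 38416.9726

38416.97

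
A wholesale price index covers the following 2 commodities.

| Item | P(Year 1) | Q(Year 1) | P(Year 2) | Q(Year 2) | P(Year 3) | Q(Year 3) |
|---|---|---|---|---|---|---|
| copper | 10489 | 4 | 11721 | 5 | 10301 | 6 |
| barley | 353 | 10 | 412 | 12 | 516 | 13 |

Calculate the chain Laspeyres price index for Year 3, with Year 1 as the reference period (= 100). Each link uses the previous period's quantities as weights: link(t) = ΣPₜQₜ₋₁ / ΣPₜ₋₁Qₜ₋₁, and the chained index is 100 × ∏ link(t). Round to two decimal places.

Link Year 1→Year 2:
ΣP(Year 2)Q(Year 1) = 11721×4 + 412×10 = 46884 + 4120 = 51004
ΣP(Year 1)Q(Year 1) = 10489×4 + 353×10 = 41956 + 3530 = 45486
link = 51004/45486 = 1.121312
Link Year 2→Year 3:
ΣP(Year 3)Q(Year 2) = 10301×5 + 516×12 = 51505 + 6192 = 57697
ΣP(Year 2)Q(Year 2) = 11721×5 + 412×12 = 58605 + 4944 = 63549
link = 57697/63549 = 0.907914
Chained index = 100 × 1.121312 × 0.907914 = 101.8054

101.81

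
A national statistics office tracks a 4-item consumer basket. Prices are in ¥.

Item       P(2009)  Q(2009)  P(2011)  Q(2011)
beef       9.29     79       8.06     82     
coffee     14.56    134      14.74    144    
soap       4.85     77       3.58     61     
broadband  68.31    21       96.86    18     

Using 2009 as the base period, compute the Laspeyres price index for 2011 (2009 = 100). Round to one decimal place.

109.5

Laspeyres price index uses base-period quantities as weights.
ΣP(2011)·Q(2009) = 8.06×79 + 14.74×134 + 3.58×77 + 96.86×21 = 636.74 + 1975.16 + 275.66 + 2034.06 = 4921.62
ΣP(2009)·Q(2009) = 9.29×79 + 14.56×134 + 4.85×77 + 68.31×21 = 733.91 + 1951.04 + 373.45 + 1434.51 = 4492.91
Index = 4921.62 / 4492.91 × 100 = 109.5419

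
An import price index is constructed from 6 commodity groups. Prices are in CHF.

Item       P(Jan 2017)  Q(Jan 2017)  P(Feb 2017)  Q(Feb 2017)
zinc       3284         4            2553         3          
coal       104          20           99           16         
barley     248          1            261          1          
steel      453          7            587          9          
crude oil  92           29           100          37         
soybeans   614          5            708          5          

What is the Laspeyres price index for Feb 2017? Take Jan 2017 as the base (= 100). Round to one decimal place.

94.4

Laspeyres price index uses base-period quantities as weights.
ΣP(Feb 2017)·Q(Jan 2017) = 2553×4 + 99×20 + 261×1 + 587×7 + 100×29 + 708×5 = 10212 + 1980 + 261 + 4109 + 2900 + 3540 = 23002
ΣP(Jan 2017)·Q(Jan 2017) = 3284×4 + 104×20 + 248×1 + 453×7 + 92×29 + 614×5 = 13136 + 2080 + 248 + 3171 + 2668 + 3070 = 24373
Index = 23002 / 24373 × 100 = 94.3749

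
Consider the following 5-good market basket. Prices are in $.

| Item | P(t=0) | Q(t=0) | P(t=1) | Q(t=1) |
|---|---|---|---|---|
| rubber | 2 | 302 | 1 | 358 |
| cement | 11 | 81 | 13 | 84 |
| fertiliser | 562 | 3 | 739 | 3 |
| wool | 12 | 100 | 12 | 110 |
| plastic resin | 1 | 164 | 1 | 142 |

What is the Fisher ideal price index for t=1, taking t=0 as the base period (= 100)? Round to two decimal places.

Laspeyres component (base-period weights):
ΣP(t=1)Q(t=0) = 1×302 + 13×81 + 739×3 + 12×100 + 1×164 = 302 + 1053 + 2217 + 1200 + 164 = 4936
ΣP(t=0)Q(t=0) = 2×302 + 11×81 + 562×3 + 12×100 + 1×164 = 604 + 891 + 1686 + 1200 + 164 = 4545
L = 4936 / 4545 × 100 = 108.6029
Paasche component (current-period weights):
ΣP(t=1)Q(t=1) = 1×358 + 13×84 + 739×3 + 12×110 + 1×142 = 358 + 1092 + 2217 + 1320 + 142 = 5129
ΣP(t=0)Q(t=1) = 2×358 + 11×84 + 562×3 + 12×110 + 1×142 = 716 + 924 + 1686 + 1320 + 142 = 4788
P = 5129 / 4788 × 100 = 107.1220
Fisher = √(L × P) = √(108.6029 × 107.1220) = 107.8599

107.86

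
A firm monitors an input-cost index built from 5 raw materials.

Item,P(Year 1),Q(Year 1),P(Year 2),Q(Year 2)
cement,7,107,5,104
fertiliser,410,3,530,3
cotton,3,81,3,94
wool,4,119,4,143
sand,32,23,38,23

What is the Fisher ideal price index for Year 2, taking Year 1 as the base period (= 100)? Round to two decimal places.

Laspeyres component (base-period weights):
ΣP(Year 2)Q(Year 1) = 5×107 + 530×3 + 3×81 + 4×119 + 38×23 = 535 + 1590 + 243 + 476 + 874 = 3718
ΣP(Year 1)Q(Year 1) = 7×107 + 410×3 + 3×81 + 4×119 + 32×23 = 749 + 1230 + 243 + 476 + 736 = 3434
L = 3718 / 3434 × 100 = 108.2702
Paasche component (current-period weights):
ΣP(Year 2)Q(Year 2) = 5×104 + 530×3 + 3×94 + 4×143 + 38×23 = 520 + 1590 + 282 + 572 + 874 = 3838
ΣP(Year 1)Q(Year 2) = 7×104 + 410×3 + 3×94 + 4×143 + 32×23 = 728 + 1230 + 282 + 572 + 736 = 3548
P = 3838 / 3548 × 100 = 108.1736
Fisher = √(L × P) = √(108.2702 × 108.1736) = 108.2219

108.22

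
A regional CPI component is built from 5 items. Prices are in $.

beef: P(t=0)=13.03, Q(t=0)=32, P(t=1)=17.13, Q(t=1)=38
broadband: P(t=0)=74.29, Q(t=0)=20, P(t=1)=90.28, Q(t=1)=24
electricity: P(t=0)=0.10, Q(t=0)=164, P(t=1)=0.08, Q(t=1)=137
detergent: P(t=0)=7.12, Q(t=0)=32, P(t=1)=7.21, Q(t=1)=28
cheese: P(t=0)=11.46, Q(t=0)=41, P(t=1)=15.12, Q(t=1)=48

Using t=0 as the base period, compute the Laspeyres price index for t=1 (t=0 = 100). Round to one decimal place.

123.0

Laspeyres price index uses base-period quantities as weights.
ΣP(t=1)·Q(t=0) = 17.13×32 + 90.28×20 + 0.08×164 + 7.21×32 + 15.12×41 = 548.16 + 1805.6 + 13.12 + 230.72 + 619.92 = 3217.52
ΣP(t=0)·Q(t=0) = 13.03×32 + 74.29×20 + 0.10×164 + 7.12×32 + 11.46×41 = 416.96 + 1485.8 + 16.4 + 227.84 + 469.86 = 2616.86
Index = 3217.52 / 2616.86 × 100 = 122.9535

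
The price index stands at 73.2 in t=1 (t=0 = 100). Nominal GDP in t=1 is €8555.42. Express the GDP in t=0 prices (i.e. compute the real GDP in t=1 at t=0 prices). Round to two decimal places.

Real = Nominal ÷ (Index/100) = 8555.42 ÷ (73.2/100)
     = 8555.42 ÷ 0.732 = 11687.7322

11687.73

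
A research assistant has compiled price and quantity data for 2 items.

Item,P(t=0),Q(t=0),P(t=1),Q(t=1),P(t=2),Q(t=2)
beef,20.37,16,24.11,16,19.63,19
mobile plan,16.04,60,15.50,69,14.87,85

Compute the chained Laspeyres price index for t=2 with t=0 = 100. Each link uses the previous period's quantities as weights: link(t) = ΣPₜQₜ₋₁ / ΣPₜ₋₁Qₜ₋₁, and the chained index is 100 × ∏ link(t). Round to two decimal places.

Link t=0→t=1:
ΣP(t=1)Q(t=0) = 24.11×16 + 15.50×60 = 385.76 + 930 = 1315.76
ΣP(t=0)Q(t=0) = 20.37×16 + 16.04×60 = 325.92 + 962.4 = 1288.32
link = 1315.76/1288.32 = 1.021299
Link t=1→t=2:
ΣP(t=2)Q(t=1) = 19.63×16 + 14.87×69 = 314.08 + 1026.03 = 1340.11
ΣP(t=1)Q(t=1) = 24.11×16 + 15.50×69 = 385.76 + 1069.5 = 1455.26
link = 1340.11/1455.26 = 0.920873
Chained index = 100 × 1.021299 × 0.920873 = 94.0487

94.05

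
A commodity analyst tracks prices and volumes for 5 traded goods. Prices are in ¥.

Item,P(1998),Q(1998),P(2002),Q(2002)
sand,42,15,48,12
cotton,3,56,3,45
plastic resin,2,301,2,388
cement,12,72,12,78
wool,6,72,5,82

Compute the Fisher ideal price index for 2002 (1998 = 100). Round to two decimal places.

Laspeyres component (base-period weights):
ΣP(2002)Q(1998) = 48×15 + 3×56 + 2×301 + 12×72 + 5×72 = 720 + 168 + 602 + 864 + 360 = 2714
ΣP(1998)Q(1998) = 42×15 + 3×56 + 2×301 + 12×72 + 6×72 = 630 + 168 + 602 + 864 + 432 = 2696
L = 2714 / 2696 × 100 = 100.6677
Paasche component (current-period weights):
ΣP(2002)Q(2002) = 48×12 + 3×45 + 2×388 + 12×78 + 5×82 = 576 + 135 + 776 + 936 + 410 = 2833
ΣP(1998)Q(2002) = 42×12 + 3×45 + 2×388 + 12×78 + 6×82 = 504 + 135 + 776 + 936 + 492 = 2843
P = 2833 / 2843 × 100 = 99.6483
Fisher = √(L × P) = √(100.6677 × 99.6483) = 100.1567

100.16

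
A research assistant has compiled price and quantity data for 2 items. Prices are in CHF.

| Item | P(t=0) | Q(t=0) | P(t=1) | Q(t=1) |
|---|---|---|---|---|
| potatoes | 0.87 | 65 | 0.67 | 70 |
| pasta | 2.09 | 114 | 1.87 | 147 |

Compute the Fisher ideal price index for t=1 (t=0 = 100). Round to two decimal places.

Laspeyres component (base-period weights):
ΣP(t=1)Q(t=0) = 0.67×65 + 1.87×114 = 43.55 + 213.18 = 256.73
ΣP(t=0)Q(t=0) = 0.87×65 + 2.09×114 = 56.55 + 238.26 = 294.81
L = 256.73 / 294.81 × 100 = 87.0832
Paasche component (current-period weights):
ΣP(t=1)Q(t=1) = 0.67×70 + 1.87×147 = 46.9 + 274.89 = 321.79
ΣP(t=0)Q(t=1) = 0.87×70 + 2.09×147 = 60.9 + 307.23 = 368.13
P = 321.79 / 368.13 × 100 = 87.4121
Fisher = √(L × P) = √(87.0832 × 87.4121) = 87.2475

87.25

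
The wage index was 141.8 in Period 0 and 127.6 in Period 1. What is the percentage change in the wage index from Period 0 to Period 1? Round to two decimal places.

-10.01%

Change = (127.6 − 141.8) / 141.8 × 100
       = -14.2 / 141.8 × 100 = -10.0141%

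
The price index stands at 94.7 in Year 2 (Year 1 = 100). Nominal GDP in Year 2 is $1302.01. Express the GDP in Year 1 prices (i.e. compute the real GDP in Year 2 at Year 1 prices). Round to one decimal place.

Real = Nominal ÷ (Index/100) = 1302.01 ÷ (94.7/100)
     = 1302.01 ÷ 0.947 = 1374.8786

1374.9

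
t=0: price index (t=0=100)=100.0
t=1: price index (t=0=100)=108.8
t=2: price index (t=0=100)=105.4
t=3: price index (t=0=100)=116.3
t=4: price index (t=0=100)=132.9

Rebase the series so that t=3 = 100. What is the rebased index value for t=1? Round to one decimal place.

93.6

Rebased(t=1) = 108.8 / 116.3 × 100 = 93.5512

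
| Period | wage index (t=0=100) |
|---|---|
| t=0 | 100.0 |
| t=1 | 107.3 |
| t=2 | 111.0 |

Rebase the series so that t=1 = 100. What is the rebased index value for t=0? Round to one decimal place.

93.2

Rebased(t=0) = 100.0 / 107.3 × 100 = 93.1966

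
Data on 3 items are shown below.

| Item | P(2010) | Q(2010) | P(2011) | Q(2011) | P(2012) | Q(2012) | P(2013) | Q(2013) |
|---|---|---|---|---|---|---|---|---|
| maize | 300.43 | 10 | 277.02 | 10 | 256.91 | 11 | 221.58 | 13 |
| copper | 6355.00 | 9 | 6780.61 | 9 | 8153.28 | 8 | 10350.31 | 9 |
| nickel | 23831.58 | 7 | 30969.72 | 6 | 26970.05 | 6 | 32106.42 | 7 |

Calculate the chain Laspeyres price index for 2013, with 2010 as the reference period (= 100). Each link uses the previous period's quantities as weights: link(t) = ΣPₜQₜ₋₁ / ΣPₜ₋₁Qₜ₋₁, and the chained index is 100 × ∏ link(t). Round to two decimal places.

Link 2010→2011:
ΣP(2011)Q(2010) = 277.02×10 + 6780.61×9 + 30969.72×7 = 2770.2 + 61025.49 + 216788.04 = 280583.73
ΣP(2010)Q(2010) = 300.43×10 + 6355.00×9 + 23831.58×7 = 3004.3 + 57195 + 166821.06 = 227020.36
link = 280583.73/227020.36 = 1.235941
Link 2011→2012:
ΣP(2012)Q(2011) = 256.91×10 + 8153.28×9 + 26970.05×6 = 2569.1 + 73379.52 + 161820.3 = 237768.92
ΣP(2011)Q(2011) = 277.02×10 + 6780.61×9 + 30969.72×6 = 2770.2 + 61025.49 + 185818.32 = 249614.01
link = 237768.92/249614.01 = 0.952546
Link 2012→2013:
ΣP(2013)Q(2012) = 221.58×11 + 10350.31×8 + 32106.42×6 = 2437.38 + 82802.48 + 192638.52 = 277878.38
ΣP(2012)Q(2012) = 256.91×11 + 8153.28×8 + 26970.05×6 = 2826.01 + 65226.24 + 161820.3 = 229872.55
link = 277878.38/229872.55 = 1.208837
Chained index = 100 × 1.235941 × 0.952546 × 1.208837 = 142.3153

142.32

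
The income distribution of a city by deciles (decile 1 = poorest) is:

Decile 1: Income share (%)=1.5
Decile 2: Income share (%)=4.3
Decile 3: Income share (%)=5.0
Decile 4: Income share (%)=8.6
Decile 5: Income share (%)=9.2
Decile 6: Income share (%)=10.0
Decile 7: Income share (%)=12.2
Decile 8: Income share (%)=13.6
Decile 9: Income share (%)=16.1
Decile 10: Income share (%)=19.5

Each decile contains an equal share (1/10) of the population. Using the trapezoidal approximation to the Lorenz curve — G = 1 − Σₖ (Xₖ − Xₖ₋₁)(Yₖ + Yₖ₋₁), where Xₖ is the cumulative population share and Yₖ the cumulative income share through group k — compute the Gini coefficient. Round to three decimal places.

Cumulative income shares Yₖ: 0.0150, 0.0580, 0.1080, 0.1940, 0.2860, 0.3860, 0.5080, 0.6440, 0.8050, 1.0000
Σ (Xₖ−Xₖ₋₁)(Yₖ+Yₖ₋₁) = (1/10)(0.0150+0.0000) + (1/10)(0.0580+0.0150) + (1/10)(0.1080+0.0580) + (1/10)(0.1940+0.1080) + (1/10)(0.2860+0.1940) + (1/10)(0.3860+0.2860) + (1/10)(0.5080+0.3860) + (1/10)(0.6440+0.5080) + (1/10)(0.8050+0.6440) + (1/10)(1.0000+0.8050)
  = 0.0015 + 0.0073 + 0.0166 + 0.0302 + 0.0480 + 0.0672 + 0.0894 + 0.1152 + 0.1449 + 0.1805 = 0.7008
G = 1 − 0.7008 = 0.2992

0.299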